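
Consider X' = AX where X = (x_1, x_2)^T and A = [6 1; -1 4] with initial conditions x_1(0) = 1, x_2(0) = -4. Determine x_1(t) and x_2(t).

Coefficient matrix A = [[6, 1], [-1, 4]].
Characteristic polynomial det(A - λI) = λ^2 - 10λ + 25 = 0.
Single eigenvalue λ = 5 with algebraic multiplicity 2.
Eigenvector v = (1,-1); generalized eigenvector w with (A-λI)w=v is (0,1).
General solution: e^(5t)[K_1·v + K_2·(t·v + w)].
Applying x_1(0)=1, x_2(0)=-4 gives K_1=1, K_2=-3.

x_1(t) = -3te^(5t) + e^(5t), x_2(t) = 3te^(5t) - 4e^(5t)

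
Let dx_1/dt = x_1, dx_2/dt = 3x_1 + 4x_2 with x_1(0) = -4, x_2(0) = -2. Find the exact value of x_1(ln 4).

-16

A = [[1,0],[3,4]]; eigenvalues λ = 1, 4.
Eigenvectors: (-1,1) for λ=1, (0,1) for λ=4.
From the initial condition, c_1 = 4, c_2 = -6.
x_1(ln 4) = (4)(4^1)(-1) + (-6)(4^4)(0) = -16.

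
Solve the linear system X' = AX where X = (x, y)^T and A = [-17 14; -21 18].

Coefficient matrix A = [[-17, 14], [-21, 18]].
Characteristic polynomial det(A - λI) = λ^2 - λ - 12 = 0.
Eigenvalues λ = -3, 4.
For λ=-3: (A-λI) row 1 is [-14, 14], so an eigenvector is (-1, -1).
For λ=4: (A-λI) row 1 is [-21, 14], so an eigenvector is (2, 3).
General solution: c_1e^(-3t)(-1,-1) + c_2e^(4t)(2,3).

x(t) = -c_1e^(-3t) + 2c_2e^(4t), y(t) = -c_1e^(-3t) + 3c_2e^(4t)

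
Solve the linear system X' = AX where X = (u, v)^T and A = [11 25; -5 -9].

Coefficient matrix A = [[11, 25], [-5, -9]].
Characteristic polynomial det(A - λI) = λ^2 - 2λ + 26 = 0.
Eigenvalues λ = 1 ± 5i (complex conjugate pair).
For λ=1+5i: an eigenvector is (2,-1) - i(-1,0) = (2 + i, -1).
A real fundamental pair from Re and Im of e^((1+5i)t)v: X_1 = e^(t)(cos(5t)·(2,-1) + sin(5t)·(-1,0)), X_2 = e^(t)(sin(5t)·(2,-1) - cos(5t)·(-1,0)).
General solution: c_1X_1 + c_2X_2.

u(t) = -c_1e^(t)sin(5t) + 2c_1e^(t)cos(5t) + 2c_2e^(t)sin(5t) + c_2e^(t)cos(5t), v(t) = -c_1e^(t)cos(5t) - c_2e^(t)sin(5t)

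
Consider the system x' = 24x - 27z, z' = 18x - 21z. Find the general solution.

x(t) = -3c_1e^(6t) - c_2e^(-3t), z(t) = -2c_1e^(6t) - c_2e^(-3t)

Coefficient matrix A = [[24, -27], [18, -21]].
Characteristic polynomial det(A - λI) = λ^2 - 3λ - 18 = 0.
Eigenvalues λ = 6, -3.
For λ=6: (A-λI) row 1 is [18, -27], so an eigenvector is (-3, -2).
For λ=-3: (A-λI) row 1 is [27, -27], so an eigenvector is (-1, -1).
General solution: c_1e^(6t)(-3,-2) + c_2e^(-3t)(-1,-1).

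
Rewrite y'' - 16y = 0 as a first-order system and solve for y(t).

y(t) = c_1e^(4t) + c_2e^(-4t)

Let x_1 = y, x_2 = y'. Then x_1' = x_2 and x_2' = 16x_1.
A = [[0,1],[16,0]]; det(A-λI) = λ^2 - 16.
Eigenvalues λ = 4, -4 with eigenvectors (1,4), (1,-4).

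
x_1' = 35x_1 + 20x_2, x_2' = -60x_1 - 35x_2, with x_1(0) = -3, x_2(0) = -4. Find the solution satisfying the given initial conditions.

Coefficient matrix A = [[35, 20], [-60, -35]].
Characteristic polynomial det(A - λI) = λ^2 - 25 = 0.
Eigenvalues λ = -5, 5.
For λ=-5: (A-λI) row 1 is [40, 20], so an eigenvector is (-1, 2).
For λ=5: (A-λI) row 1 is [30, 20], so an eigenvector is (2, -3).
General solution: K_1e^(-5t)(-1,2) + K_2e^(5t)(2,-3).
Applying x_1(0)=-3, x_2(0)=-4 gives K_1=-17, K_2=-10.

x_1(t) = -20e^(5t) + 17e^(-5t), x_2(t) = 30e^(5t) - 34e^(-5t)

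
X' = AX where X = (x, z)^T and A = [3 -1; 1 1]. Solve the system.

Coefficient matrix A = [[3, -1], [1, 1]].
Characteristic polynomial det(A - λI) = λ^2 - 4λ + 4 = 0.
Single eigenvalue λ = 2 with algebraic multiplicity 2.
Eigenvector v = (-1,-1); generalized eigenvector w with (A-λI)w=v is (-3,-2).
General solution: e^(2t)[K_1·v + K_2·(t·v + w)].

x(t) = -K_1e^(2t) - K_2te^(2t) - 3K_2e^(2t), z(t) = -K_1e^(2t) - K_2te^(2t) - 2K_2e^(2t)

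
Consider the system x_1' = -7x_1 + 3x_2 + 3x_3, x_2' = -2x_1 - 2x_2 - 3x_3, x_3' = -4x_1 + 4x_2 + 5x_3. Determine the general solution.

x_1(t) = -c_1e^(-4t) + c_2e^(-t), x_2(t) = -c_1e^(-4t) + 4c_2e^(-t) - c_3e^(t), x_3(t) = -2c_2e^(-t) + c_3e^(t)

Coefficient matrix A = [[-7, 3, 3], [-2, -2, -3], [-4, 4, 5]].
det(A - λI) = 0 gives eigenvalues λ = -4, -1, 1.
For λ=-4: eigenvector (-1,-1,0).
For λ=-1: eigenvector (1,4,-2).
For λ=1: eigenvector (0,-1,1).
General solution: c_1e^(-4t)(-1,-1,0) + c_2e^(-t)(1,4,-2) + c_3e^(t)(0,-1,1).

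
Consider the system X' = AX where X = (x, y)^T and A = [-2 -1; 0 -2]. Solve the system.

Coefficient matrix A = [[-2, -1], [0, -2]].
Characteristic polynomial det(A - λI) = λ^2 + 4λ + 4 = 0.
Single eigenvalue λ = -2 with algebraic multiplicity 2.
Eigenvector v = (-1,0); generalized eigenvector w with (A-λI)w=v is (1,1).
General solution: e^(-2t)[K_1·v + K_2·(t·v + w)].

x(t) = -K_1e^(-2t) - K_2te^(-2t) + K_2e^(-2t), y(t) = K_2e^(-2t)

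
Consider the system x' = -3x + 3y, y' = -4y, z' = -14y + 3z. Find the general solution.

Coefficient matrix A = [[-3, 3, 0], [0, -4, 0], [0, -14, 3]].
det(A - λI) = 0 gives eigenvalues λ = -3, 3, -4.
For λ=-3: eigenvector (1,0,0).
For λ=3: eigenvector (0,0,1).
For λ=-4: eigenvector (-3,1,2).
General solution: K_1e^(-3t)(1,0,0) + K_2e^(3t)(0,0,1) + K_3e^(-4t)(-3,1,2).

x(t) = K_1e^(-3t) - 3K_3e^(-4t), y(t) = K_3e^(-4t), z(t) = K_2e^(3t) + 2K_3e^(-4t)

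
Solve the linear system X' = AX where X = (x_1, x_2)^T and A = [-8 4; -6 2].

x_1(t) = -K_1e^(-4t) + 2K_2e^(-2t), x_2(t) = -K_1e^(-4t) + 3K_2e^(-2t)

Coefficient matrix A = [[-8, 4], [-6, 2]].
Characteristic polynomial det(A - λI) = λ^2 + 6λ + 8 = 0.
Eigenvalues λ = -4, -2.
For λ=-4: (A-λI) row 1 is [-4, 4], so an eigenvector is (-1, -1).
For λ=-2: (A-λI) row 1 is [-6, 4], so an eigenvector is (2, 3).
General solution: K_1e^(-4t)(-1,-1) + K_2e^(-2t)(2,3).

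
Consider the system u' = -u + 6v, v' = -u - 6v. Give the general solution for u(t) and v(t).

u(t) = 3C_1e^(-3t) - 2C_2e^(-4t), v(t) = -C_1e^(-3t) + C_2e^(-4t)

Coefficient matrix A = [[-1, 6], [-1, -6]].
Characteristic polynomial det(A - λI) = λ^2 + 7λ + 12 = 0.
Eigenvalues λ = -3, -4.
For λ=-3: (A-λI) row 1 is [2, 6], so an eigenvector is (3, -1).
For λ=-4: (A-λI) row 1 is [3, 6], so an eigenvector is (-2, 1).
General solution: C_1e^(-3t)(3,-1) + C_2e^(-4t)(-2,1).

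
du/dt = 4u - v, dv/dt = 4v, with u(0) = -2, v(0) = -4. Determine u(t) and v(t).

Coefficient matrix A = [[4, -1], [0, 4]].
Characteristic polynomial det(A - λI) = λ^2 - 8λ + 16 = 0.
Single eigenvalue λ = 4 with algebraic multiplicity 2.
Eigenvector v = (1,0); generalized eigenvector w with (A-λI)w=v is (2,-1).
General solution: e^(4t)[K_1·v + K_2·(t·v + w)].
Applying u(0)=-2, v(0)=-4 gives K_1=-10, K_2=4.

u(t) = 4te^(4t) - 2e^(4t), v(t) = -4e^(4t)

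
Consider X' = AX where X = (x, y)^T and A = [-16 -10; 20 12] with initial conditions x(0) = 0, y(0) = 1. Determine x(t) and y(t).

Coefficient matrix A = [[-16, -10], [20, 12]].
Characteristic polynomial det(A - λI) = λ^2 + 4λ + 8 = 0.
Eigenvalues λ = -2 ± 2i (complex conjugate pair).
For λ=-2+2i: an eigenvector is (-1,1) - i(2,-3) = (-1 - 2i, 1 + 3i).
A real fundamental pair from Re and Im of e^((-2+2i)t)v: X_1 = e^(-2t)(cos(2t)·(-1,1) + sin(2t)·(2,-3)), X_2 = e^(-2t)(sin(2t)·(-1,1) - cos(2t)·(2,-3)).
General solution: K_1X_1 + K_2X_2.
Applying x(0)=0, y(0)=1 gives K_1=-2, K_2=1.

x(t) = -5e^(-2t)sin(2t), y(t) = 7e^(-2t)sin(2t) + e^(-2t)cos(2t)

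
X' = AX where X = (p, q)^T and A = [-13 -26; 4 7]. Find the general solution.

Coefficient matrix A = [[-13, -26], [4, 7]].
Characteristic polynomial det(A - λI) = λ^2 + 6λ + 13 = 0.
Eigenvalues λ = -3 ± 2i (complex conjugate pair).
For λ=-3+2i: an eigenvector is (3,-1) - i(-2,1) = (3 + 2i, -1 - i).
A real fundamental pair from Re and Im of e^((-3+2i)t)v: X_1 = e^(-3t)(cos(2t)·(3,-1) + sin(2t)·(-2,1)), X_2 = e^(-3t)(sin(2t)·(3,-1) - cos(2t)·(-2,1)).
General solution: C_1X_1 + C_2X_2.

p(t) = -2C_1e^(-3t)sin(2t) + 3C_1e^(-3t)cos(2t) + 3C_2e^(-3t)sin(2t) + 2C_2e^(-3t)cos(2t), q(t) = C_1e^(-3t)sin(2t) - C_1e^(-3t)cos(2t) - C_2e^(-3t)sin(2t) - C_2e^(-3t)cos(2t)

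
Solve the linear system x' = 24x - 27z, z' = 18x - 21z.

Coefficient matrix A = [[24, -27], [18, -21]].
Characteristic polynomial det(A - λI) = λ^2 - 3λ - 18 = 0.
Eigenvalues λ = -3, 6.
For λ=-3: (A-λI) row 1 is [27, -27], so an eigenvector is (1, 1).
For λ=6: (A-λI) row 1 is [18, -27], so an eigenvector is (-3, -2).
General solution: K_1e^(-3t)(1,1) + K_2e^(6t)(-3,-2).

x(t) = K_1e^(-3t) - 3K_2e^(6t), z(t) = K_1e^(-3t) - 2K_2e^(6t)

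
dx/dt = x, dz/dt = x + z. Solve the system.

Coefficient matrix A = [[1, 0], [1, 1]].
Characteristic polynomial det(A - λI) = λ^2 - 2λ + 1 = 0.
Single eigenvalue λ = 1 with algebraic multiplicity 2.
Eigenvector v = (0,-1); generalized eigenvector w with (A-λI)w=v is (-1,-2).
General solution: e^(t)[K_1·v + K_2·(t·v + w)].

x(t) = -K_2e^(t), z(t) = -K_1e^(t) - K_2te^(t) - 2K_2e^(t)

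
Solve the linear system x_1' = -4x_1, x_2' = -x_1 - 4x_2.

Coefficient matrix A = [[-4, 0], [-1, -4]].
Characteristic polynomial det(A - λI) = λ^2 + 8λ + 16 = 0.
Single eigenvalue λ = -4 with algebraic multiplicity 2.
Eigenvector v = (0,-1); generalized eigenvector w with (A-λI)w=v is (1,3).
General solution: e^(-4t)[K_1·v + K_2·(t·v + w)].

x_1(t) = K_2e^(-4t), x_2(t) = -K_1e^(-4t) - K_2te^(-4t) + 3K_2e^(-4t)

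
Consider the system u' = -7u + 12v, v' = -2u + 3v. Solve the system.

u(t) = -2K_1e^(-t) - 3K_2e^(-3t), v(t) = -K_1e^(-t) - K_2e^(-3t)

Coefficient matrix A = [[-7, 12], [-2, 3]].
Characteristic polynomial det(A - λI) = λ^2 + 4λ + 3 = 0.
Eigenvalues λ = -1, -3.
For λ=-1: (A-λI) row 1 is [-6, 12], so an eigenvector is (-2, -1).
For λ=-3: (A-λI) row 1 is [-4, 12], so an eigenvector is (-3, -1).
General solution: K_1e^(-t)(-2,-1) + K_2e^(-3t)(-3,-1).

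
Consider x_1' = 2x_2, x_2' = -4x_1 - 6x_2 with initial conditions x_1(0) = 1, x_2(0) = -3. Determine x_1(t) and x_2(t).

Coefficient matrix A = [[0, 2], [-4, -6]].
Characteristic polynomial det(A - λI) = λ^2 + 6λ + 8 = 0.
Eigenvalues λ = -2, -4.
For λ=-2: (A-λI) row 1 is [2, 2], so an eigenvector is (1, -1).
For λ=-4: (A-λI) row 1 is [4, 2], so an eigenvector is (-1, 2).
General solution: c_1e^(-2t)(1,-1) + c_2e^(-4t)(-1,2).
Applying x_1(0)=1, x_2(0)=-3 gives c_1=-1, c_2=-2.

x_1(t) = -e^(-2t) + 2e^(-4t), x_2(t) = e^(-2t) - 4e^(-4t)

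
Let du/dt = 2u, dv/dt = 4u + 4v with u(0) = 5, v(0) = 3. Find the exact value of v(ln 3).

963

A = [[2,0],[4,4]]; eigenvalues λ = 2, 4.
Eigenvectors: (1,-2) for λ=2, (0,-1) for λ=4.
From the initial condition, c_1 = 5, c_2 = -13.
v(ln 3) = (5)(3^2)(-2) + (-13)(3^4)(-1) = 963.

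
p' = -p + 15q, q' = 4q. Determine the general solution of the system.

p(t) = K_1e^(-t) - 3K_2e^(4t), q(t) = -K_2e^(4t)

Coefficient matrix A = [[-1, 15], [0, 4]].
Characteristic polynomial det(A - λI) = λ^2 - 3λ - 4 = 0.
Eigenvalues λ = -1, 4.
For λ=-1: (A-λI) row 1 is [0, 15], so an eigenvector is (1, 0).
For λ=4: (A-λI) row 1 is [-5, 15], so an eigenvector is (-3, -1).
General solution: K_1e^(-t)(1,0) + K_2e^(4t)(-3,-1).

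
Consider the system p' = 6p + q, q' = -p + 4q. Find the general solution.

p(t) = -K_1e^(5t) - K_2te^(5t) - K_2e^(5t), q(t) = K_1e^(5t) + K_2te^(5t)

Coefficient matrix A = [[6, 1], [-1, 4]].
Characteristic polynomial det(A - λI) = λ^2 - 10λ + 25 = 0.
Single eigenvalue λ = 5 with algebraic multiplicity 2.
Eigenvector v = (-1,1); generalized eigenvector w with (A-λI)w=v is (-1,0).
General solution: e^(5t)[K_1·v + K_2·(t·v + w)].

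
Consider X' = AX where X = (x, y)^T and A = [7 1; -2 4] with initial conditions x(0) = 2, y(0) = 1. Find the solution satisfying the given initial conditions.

x(t) = 5e^(6t) - 3e^(5t), y(t) = -5e^(6t) + 6e^(5t)

Coefficient matrix A = [[7, 1], [-2, 4]].
Characteristic polynomial det(A - λI) = λ^2 - 11λ + 30 = 0.
Eigenvalues λ = 5, 6.
For λ=5: (A-λI) row 1 is [2, 1], so an eigenvector is (1, -2).
For λ=6: (A-λI) row 1 is [1, 1], so an eigenvector is (1, -1).
General solution: K_1e^(5t)(1,-2) + K_2e^(6t)(1,-1).
Applying x(0)=2, y(0)=1 gives K_1=-3, K_2=5.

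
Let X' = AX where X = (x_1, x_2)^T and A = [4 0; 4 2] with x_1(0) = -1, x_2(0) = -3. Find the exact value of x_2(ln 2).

-36

A = [[4,0],[4,2]]; eigenvalues λ = 2, 4.
Eigenvectors: (0,1) for λ=2, (-1,-2) for λ=4.
From the initial condition, c_1 = -1, c_2 = 1.
x_2(ln 2) = (-1)(2^2)(1) + (1)(2^4)(-2) = -36.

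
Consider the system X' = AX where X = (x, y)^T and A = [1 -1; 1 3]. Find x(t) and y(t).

x(t) = C_1e^(2t) + C_2te^(2t) - 3C_2e^(2t), y(t) = -C_1e^(2t) - C_2te^(2t) + 2C_2e^(2t)

Coefficient matrix A = [[1, -1], [1, 3]].
Characteristic polynomial det(A - λI) = λ^2 - 4λ + 4 = 0.
Single eigenvalue λ = 2 with algebraic multiplicity 2.
Eigenvector v = (1,-1); generalized eigenvector w with (A-λI)w=v is (-3,2).
General solution: e^(2t)[C_1·v + C_2·(t·v + w)].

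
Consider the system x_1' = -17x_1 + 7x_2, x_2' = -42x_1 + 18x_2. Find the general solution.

x_1(t) = C_1e^(-3t) - C_2e^(4t), x_2(t) = 2C_1e^(-3t) - 3C_2e^(4t)

Coefficient matrix A = [[-17, 7], [-42, 18]].
Characteristic polynomial det(A - λI) = λ^2 - λ - 12 = 0.
Eigenvalues λ = -3, 4.
For λ=-3: (A-λI) row 1 is [-14, 7], so an eigenvector is (1, 2).
For λ=4: (A-λI) row 1 is [-21, 7], so an eigenvector is (-1, -3).
General solution: C_1e^(-3t)(1,2) + C_2e^(4t)(-1,-3).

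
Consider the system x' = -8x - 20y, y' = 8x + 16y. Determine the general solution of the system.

Coefficient matrix A = [[-8, -20], [8, 16]].
Characteristic polynomial det(A - λI) = λ^2 - 8λ + 32 = 0.
Eigenvalues λ = 4 ± 4i (complex conjugate pair).
For λ=4+4i: an eigenvector is (2,-1) - i(-1,1) = (2 + i, -1 - i).
A real fundamental pair from Re and Im of e^((4+4i)t)v: X_1 = e^(4t)(cos(4t)·(2,-1) + sin(4t)·(-1,1)), X_2 = e^(4t)(sin(4t)·(2,-1) - cos(4t)·(-1,1)).
General solution: K_1X_1 + K_2X_2.

x(t) = -K_1e^(4t)sin(4t) + 2K_1e^(4t)cos(4t) + 2K_2e^(4t)sin(4t) + K_2e^(4t)cos(4t), y(t) = K_1e^(4t)sin(4t) - K_1e^(4t)cos(4t) - K_2e^(4t)sin(4t) - K_2e^(4t)cos(4t)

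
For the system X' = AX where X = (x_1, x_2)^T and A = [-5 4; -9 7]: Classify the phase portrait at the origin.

A = [[-5,4],[-9,7]]; det(A-λI) = λ^2 - 2λ + 1.
repeated λ = 1 with a single eigenvector.

unstable improper node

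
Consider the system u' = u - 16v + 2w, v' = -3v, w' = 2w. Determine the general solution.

Coefficient matrix A = [[1, -16, 2], [0, -3, 0], [0, 0, 2]].
det(A - λI) = 0 gives eigenvalues λ = 1, -3, 2.
For λ=1: eigenvector (1,0,0).
For λ=-3: eigenvector (4,1,0).
For λ=2: eigenvector (2,0,1).
General solution: C_1e^(t)(1,0,0) + C_2e^(-3t)(4,1,0) + C_3e^(2t)(2,0,1).

u(t) = C_1e^(t) + 4C_2e^(-3t) + 2C_3e^(2t), v(t) = C_2e^(-3t), w(t) = C_3e^(2t)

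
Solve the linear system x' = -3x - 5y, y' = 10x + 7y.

Coefficient matrix A = [[-3, -5], [10, 7]].
Characteristic polynomial det(A - λI) = λ^2 - 4λ + 29 = 0.
Eigenvalues λ = 2 ± 5i (complex conjugate pair).
For λ=2+5i: an eigenvector is (0,-1) - i(1,-1) = (0 - i, -1 + i).
A real fundamental pair from Re and Im of e^((2+5i)t)v: X_1 = e^(2t)(cos(5t)·(0,-1) + sin(5t)·(1,-1)), X_2 = e^(2t)(sin(5t)·(0,-1) - cos(5t)·(1,-1)).
General solution: c_1X_1 + c_2X_2.

x(t) = c_1e^(2t)sin(5t) - c_2e^(2t)cos(5t), y(t) = -c_1e^(2t)sin(5t) - c_1e^(2t)cos(5t) - c_2e^(2t)sin(5t) + c_2e^(2t)cos(5t)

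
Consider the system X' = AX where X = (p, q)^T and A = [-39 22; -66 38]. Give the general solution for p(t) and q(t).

p(t) = 2C_1e^(-6t) + C_2e^(5t), q(t) = 3C_1e^(-6t) + 2C_2e^(5t)

Coefficient matrix A = [[-39, 22], [-66, 38]].
Characteristic polynomial det(A - λI) = λ^2 + λ - 30 = 0.
Eigenvalues λ = -6, 5.
For λ=-6: (A-λI) row 1 is [-33, 22], so an eigenvector is (2, 3).
For λ=5: (A-λI) row 1 is [-44, 22], so an eigenvector is (1, 2).
General solution: C_1e^(-6t)(2,3) + C_2e^(5t)(1,2).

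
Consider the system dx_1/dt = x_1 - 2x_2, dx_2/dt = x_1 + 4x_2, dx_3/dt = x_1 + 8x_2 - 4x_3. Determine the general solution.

Coefficient matrix A = [[1, -2, 0], [1, 4, 0], [1, 8, -4]].
det(A - λI) = 0 gives eigenvalues λ = 3, 2, -4.
For λ=3: eigenvector (-1,1,1).
For λ=2: eigenvector (-2,1,1).
For λ=-4: eigenvector (0,0,1).
General solution: C_1e^(3t)(-1,1,1) + C_2e^(2t)(-2,1,1) + C_3e^(-4t)(0,0,1).

x_1(t) = -C_1e^(3t) - 2C_2e^(2t), x_2(t) = C_1e^(3t) + C_2e^(2t), x_3(t) = C_1e^(3t) + C_2e^(2t) + C_3e^(-4t)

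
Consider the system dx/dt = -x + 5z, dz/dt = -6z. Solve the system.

x(t) = C_1e^(-6t) - C_2e^(-t), z(t) = -C_1e^(-6t)

Coefficient matrix A = [[-1, 5], [0, -6]].
Characteristic polynomial det(A - λI) = λ^2 + 7λ + 6 = 0.
Eigenvalues λ = -6, -1.
For λ=-6: (A-λI) row 1 is [5, 5], so an eigenvector is (1, -1).
For λ=-1: (A-λI) row 1 is [0, 5], so an eigenvector is (-1, 0).
General solution: C_1e^(-6t)(1,-1) + C_2e^(-t)(-1,0).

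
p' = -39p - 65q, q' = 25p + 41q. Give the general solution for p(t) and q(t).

p(t) = -2K_1e^(t)sin(5t) - 3K_1e^(t)cos(5t) - 3K_2e^(t)sin(5t) + 2K_2e^(t)cos(5t), q(t) = K_1e^(t)sin(5t) + 2K_1e^(t)cos(5t) + 2K_2e^(t)sin(5t) - K_2e^(t)cos(5t)

Coefficient matrix A = [[-39, -65], [25, 41]].
Characteristic polynomial det(A - λI) = λ^2 - 2λ + 26 = 0.
Eigenvalues λ = 1 ± 5i (complex conjugate pair).
For λ=1+5i: an eigenvector is (-3,2) - i(-2,1) = (-3 + 2i, 2 - i).
A real fundamental pair from Re and Im of e^((1+5i)t)v: X_1 = e^(t)(cos(5t)·(-3,2) + sin(5t)·(-2,1)), X_2 = e^(t)(sin(5t)·(-3,2) - cos(5t)·(-2,1)).
General solution: K_1X_1 + K_2X_2.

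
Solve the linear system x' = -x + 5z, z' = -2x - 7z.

Coefficient matrix A = [[-1, 5], [-2, -7]].
Characteristic polynomial det(A - λI) = λ^2 + 8λ + 17 = 0.
Eigenvalues λ = -4 ± i (complex conjugate pair).
For λ=-4+i: an eigenvector is (1,-1) - i(-2,1) = (1 + 2i, -1 - i).
A real fundamental pair from Re and Im of e^((-4+i)t)v: X_1 = e^(-4t)(cos(t)·(1,-1) + sin(t)·(-2,1)), X_2 = e^(-4t)(sin(t)·(1,-1) - cos(t)·(-2,1)).
General solution: K_1X_1 + K_2X_2.

x(t) = -2K_1e^(-4t)sin(t) + K_1e^(-4t)cos(t) + K_2e^(-4t)sin(t) + 2K_2e^(-4t)cos(t), z(t) = K_1e^(-4t)sin(t) - K_1e^(-4t)cos(t) - K_2e^(-4t)sin(t) - K_2e^(-4t)cos(t)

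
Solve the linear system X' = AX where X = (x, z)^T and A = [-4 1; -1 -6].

Coefficient matrix A = [[-4, 1], [-1, -6]].
Characteristic polynomial det(A - λI) = λ^2 + 10λ + 25 = 0.
Single eigenvalue λ = -5 with algebraic multiplicity 2.
Eigenvector v = (-1,1); generalized eigenvector w with (A-λI)w=v is (2,-3).
General solution: e^(-5t)[C_1·v + C_2·(t·v + w)].

x(t) = -C_1e^(-5t) - C_2te^(-5t) + 2C_2e^(-5t), z(t) = C_1e^(-5t) + C_2te^(-5t) - 3C_2e^(-5t)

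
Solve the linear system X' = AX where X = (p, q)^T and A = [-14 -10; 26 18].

Coefficient matrix A = [[-14, -10], [26, 18]].
Characteristic polynomial det(A - λI) = λ^2 - 4λ + 8 = 0.
Eigenvalues λ = 2 ± 2i (complex conjugate pair).
For λ=2+2i: an eigenvector is (-1,2) - i(-2,3) = (-1 + 2i, 2 - 3i).
A real fundamental pair from Re and Im of e^((2+2i)t)v: X_1 = e^(2t)(cos(2t)·(-1,2) + sin(2t)·(-2,3)), X_2 = e^(2t)(sin(2t)·(-1,2) - cos(2t)·(-2,3)).
General solution: C_1X_1 + C_2X_2.

p(t) = -2C_1e^(2t)sin(2t) - C_1e^(2t)cos(2t) - C_2e^(2t)sin(2t) + 2C_2e^(2t)cos(2t), q(t) = 3C_1e^(2t)sin(2t) + 2C_1e^(2t)cos(2t) + 2C_2e^(2t)sin(2t) - 3C_2e^(2t)cos(2t)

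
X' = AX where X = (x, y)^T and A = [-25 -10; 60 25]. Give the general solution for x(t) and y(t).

x(t) = -K_1e^(-5t) + K_2e^(5t), y(t) = 2K_1e^(-5t) - 3K_2e^(5t)

Coefficient matrix A = [[-25, -10], [60, 25]].
Characteristic polynomial det(A - λI) = λ^2 - 25 = 0.
Eigenvalues λ = -5, 5.
For λ=-5: (A-λI) row 1 is [-20, -10], so an eigenvector is (-1, 2).
For λ=5: (A-λI) row 1 is [-30, -10], so an eigenvector is (1, -3).
General solution: K_1e^(-5t)(-1,2) + K_2e^(5t)(1,-3).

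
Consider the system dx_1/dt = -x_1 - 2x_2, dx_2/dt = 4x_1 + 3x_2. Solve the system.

x_1(t) = -K_1e^(t)sin(2t) + K_2e^(t)cos(2t), x_2(t) = K_1e^(t)sin(2t) + K_1e^(t)cos(2t) + K_2e^(t)sin(2t) - K_2e^(t)cos(2t)

Coefficient matrix A = [[-1, -2], [4, 3]].
Characteristic polynomial det(A - λI) = λ^2 - 2λ + 5 = 0.
Eigenvalues λ = 1 ± 2i (complex conjugate pair).
For λ=1+2i: an eigenvector is (0,1) - i(-1,1) = (0 + i, 1 - i).
A real fundamental pair from Re and Im of e^((1+2i)t)v: X_1 = e^(t)(cos(2t)·(0,1) + sin(2t)·(-1,1)), X_2 = e^(t)(sin(2t)·(0,1) - cos(2t)·(-1,1)).
General solution: K_1X_1 + K_2X_2.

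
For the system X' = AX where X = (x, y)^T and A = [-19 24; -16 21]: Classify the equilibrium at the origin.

saddle

A = [[-19,24],[-16,21]]; det(A-λI) = λ^2 - 2λ - 15.
λ = -3, 5: opposite signs.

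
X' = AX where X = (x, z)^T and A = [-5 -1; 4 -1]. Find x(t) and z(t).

x(t) = K_1e^(-3t) + K_2te^(-3t) + K_2e^(-3t), z(t) = -2K_1e^(-3t) - 2K_2te^(-3t) - 3K_2e^(-3t)

Coefficient matrix A = [[-5, -1], [4, -1]].
Characteristic polynomial det(A - λI) = λ^2 + 6λ + 9 = 0.
Single eigenvalue λ = -3 with algebraic multiplicity 2.
Eigenvector v = (1,-2); generalized eigenvector w with (A-λI)w=v is (1,-3).
General solution: e^(-3t)[K_1·v + K_2·(t·v + w)].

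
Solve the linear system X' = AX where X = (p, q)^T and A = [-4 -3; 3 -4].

p(t) = c_1e^(-4t)sin(3t) - c_2e^(-4t)cos(3t), q(t) = -c_1e^(-4t)cos(3t) - c_2e^(-4t)sin(3t)

Coefficient matrix A = [[-4, -3], [3, -4]].
Characteristic polynomial det(A - λI) = λ^2 + 8λ + 25 = 0.
Eigenvalues λ = -4 ± 3i (complex conjugate pair).
For λ=-4+3i: an eigenvector is (0,-1) - i(1,0) = (0 - i, -1).
A real fundamental pair from Re and Im of e^((-4+3i)t)v: X_1 = e^(-4t)(cos(3t)·(0,-1) + sin(3t)·(1,0)), X_2 = e^(-4t)(sin(3t)·(0,-1) - cos(3t)·(1,0)).
General solution: c_1X_1 + c_2X_2.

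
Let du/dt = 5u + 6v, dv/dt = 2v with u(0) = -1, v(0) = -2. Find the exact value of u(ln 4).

A = [[5,6],[0,2]]; eigenvalues λ = 5, 2.
Eigenvectors: (1,0) for λ=5, (-2,1) for λ=2.
From the initial condition, c_1 = -5, c_2 = -2.
u(ln 4) = (-5)(4^5)(1) + (-2)(4^2)(-2) = -5056.

-5056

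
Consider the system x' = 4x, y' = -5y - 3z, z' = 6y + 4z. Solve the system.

Coefficient matrix A = [[4, 0, 0], [0, -5, -3], [0, 6, 4]].
det(A - λI) = 0 gives eigenvalues λ = 1, 4, -2.
For λ=1: eigenvector (0,-1,2).
For λ=4: eigenvector (1,0,0).
For λ=-2: eigenvector (0,-1,1).
General solution: c_1e^(t)(0,-1,2) + c_2e^(4t)(1,0,0) + c_3e^(-2t)(0,-1,1).

x(t) = c_2e^(4t), y(t) = -c_1e^(t) - c_3e^(-2t), z(t) = 2c_1e^(t) + c_3e^(-2t)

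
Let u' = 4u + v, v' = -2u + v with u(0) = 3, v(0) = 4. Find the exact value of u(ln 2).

A = [[4,1],[-2,1]]; eigenvalues λ = 3, 2.
Eigenvectors: (1,-1) for λ=3, (1,-2) for λ=2.
From the initial condition, c_1 = 10, c_2 = -7.
u(ln 2) = (10)(2^3)(1) + (-7)(2^2)(1) = 52.

52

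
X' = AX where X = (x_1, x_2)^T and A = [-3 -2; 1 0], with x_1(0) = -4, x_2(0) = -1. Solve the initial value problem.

Coefficient matrix A = [[-3, -2], [1, 0]].
Characteristic polynomial det(A - λI) = λ^2 + 3λ + 2 = 0.
Eigenvalues λ = -1, -2.
For λ=-1: (A-λI) row 1 is [-2, -2], so an eigenvector is (1, -1).
For λ=-2: (A-λI) row 1 is [-1, -2], so an eigenvector is (2, -1).
General solution: C_1e^(-t)(1,-1) + C_2e^(-2t)(2,-1).
Applying x_1(0)=-4, x_2(0)=-1 gives C_1=6, C_2=-5.

x_1(t) = 6e^(-t) - 10e^(-2t), x_2(t) = -6e^(-t) + 5e^(-2t)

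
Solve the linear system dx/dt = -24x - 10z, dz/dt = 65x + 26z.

Coefficient matrix A = [[-24, -10], [65, 26]].
Characteristic polynomial det(A - λI) = λ^2 - 2λ + 26 = 0.
Eigenvalues λ = 1 ± 5i (complex conjugate pair).
For λ=1+5i: an eigenvector is (-1,2) - i(1,-3) = (-1 - i, 2 + 3i).
A real fundamental pair from Re and Im of e^((1+5i)t)v: X_1 = e^(t)(cos(5t)·(-1,2) + sin(5t)·(1,-3)), X_2 = e^(t)(sin(5t)·(-1,2) - cos(5t)·(1,-3)).
General solution: c_1X_1 + c_2X_2.

x(t) = c_1e^(t)sin(5t) - c_1e^(t)cos(5t) - c_2e^(t)sin(5t) - c_2e^(t)cos(5t), z(t) = -3c_1e^(t)sin(5t) + 2c_1e^(t)cos(5t) + 2c_2e^(t)sin(5t) + 3c_2e^(t)cos(5t)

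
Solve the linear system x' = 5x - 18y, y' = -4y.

Coefficient matrix A = [[5, -18], [0, -4]].
Characteristic polynomial det(A - λI) = λ^2 - λ - 20 = 0.
Eigenvalues λ = -4, 5.
For λ=-4: (A-λI) row 1 is [9, -18], so an eigenvector is (2, 1).
For λ=5: (A-λI) row 1 is [0, -18], so an eigenvector is (-1, 0).
General solution: K_1e^(-4t)(2,1) + K_2e^(5t)(-1,0).

x(t) = 2K_1e^(-4t) - K_2e^(5t), y(t) = K_1e^(-4t)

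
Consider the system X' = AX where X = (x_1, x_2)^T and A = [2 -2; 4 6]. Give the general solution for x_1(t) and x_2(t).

Coefficient matrix A = [[2, -2], [4, 6]].
Characteristic polynomial det(A - λI) = λ^2 - 8λ + 20 = 0.
Eigenvalues λ = 4 ± 2i (complex conjugate pair).
For λ=4+2i: an eigenvector is (-1,1) - i(0,-1) = (-1, 1 + i).
A real fundamental pair from Re and Im of e^((4+2i)t)v: X_1 = e^(4t)(cos(2t)·(-1,1) + sin(2t)·(0,-1)), X_2 = e^(4t)(sin(2t)·(-1,1) - cos(2t)·(0,-1)).
General solution: c_1X_1 + c_2X_2.

x_1(t) = -c_1e^(4t)cos(2t) - c_2e^(4t)sin(2t), x_2(t) = -c_1e^(4t)sin(2t) + c_1e^(4t)cos(2t) + c_2e^(4t)sin(2t) + c_2e^(4t)cos(2t)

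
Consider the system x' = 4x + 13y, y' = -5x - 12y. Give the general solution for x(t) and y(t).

Coefficient matrix A = [[4, 13], [-5, -12]].
Characteristic polynomial det(A - λI) = λ^2 + 8λ + 17 = 0.
Eigenvalues λ = -4 ± i (complex conjugate pair).
For λ=-4+i: an eigenvector is (-3,2) - i(2,-1) = (-3 - 2i, 2 + i).
A real fundamental pair from Re and Im of e^((-4+i)t)v: X_1 = e^(-4t)(cos(t)·(-3,2) + sin(t)·(2,-1)), X_2 = e^(-4t)(sin(t)·(-3,2) - cos(t)·(2,-1)).
General solution: K_1X_1 + K_2X_2.

x(t) = 2K_1e^(-4t)sin(t) - 3K_1e^(-4t)cos(t) - 3K_2e^(-4t)sin(t) - 2K_2e^(-4t)cos(t), y(t) = -K_1e^(-4t)sin(t) + 2K_1e^(-4t)cos(t) + 2K_2e^(-4t)sin(t) + K_2e^(-4t)cos(t)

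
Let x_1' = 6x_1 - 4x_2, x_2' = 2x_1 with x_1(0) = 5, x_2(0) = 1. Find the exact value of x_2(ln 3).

A = [[6,-4],[2,0]]; eigenvalues λ = 4, 2.
Eigenvectors: (2,1) for λ=4, (1,1) for λ=2.
From the initial condition, c_1 = 4, c_2 = -3.
x_2(ln 3) = (4)(3^4)(1) + (-3)(3^2)(1) = 297.

297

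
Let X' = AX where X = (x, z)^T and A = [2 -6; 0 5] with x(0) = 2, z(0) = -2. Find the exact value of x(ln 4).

A = [[2,-6],[0,5]]; eigenvalues λ = 2, 5.
Eigenvectors: (-1,0) for λ=2, (2,-1) for λ=5.
From the initial condition, c_1 = 2, c_2 = 2.
x(ln 4) = (2)(4^2)(-1) + (2)(4^5)(2) = 4064.

4064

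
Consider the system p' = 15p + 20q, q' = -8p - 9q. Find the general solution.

p(t) = -2C_1e^(3t)sin(4t) + C_1e^(3t)cos(4t) + C_2e^(3t)sin(4t) + 2C_2e^(3t)cos(4t), q(t) = C_1e^(3t)sin(4t) - C_1e^(3t)cos(4t) - C_2e^(3t)sin(4t) - C_2e^(3t)cos(4t)

Coefficient matrix A = [[15, 20], [-8, -9]].
Characteristic polynomial det(A - λI) = λ^2 - 6λ + 25 = 0.
Eigenvalues λ = 3 ± 4i (complex conjugate pair).
For λ=3+4i: an eigenvector is (1,-1) - i(-2,1) = (1 + 2i, -1 - i).
A real fundamental pair from Re and Im of e^((3+4i)t)v: X_1 = e^(3t)(cos(4t)·(1,-1) + sin(4t)·(-2,1)), X_2 = e^(3t)(sin(4t)·(1,-1) - cos(4t)·(-2,1)).
General solution: C_1X_1 + C_2X_2.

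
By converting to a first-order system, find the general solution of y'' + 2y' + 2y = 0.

y(t) = C_1e^(-t)cos(t) + C_2e^(-t)sin(t)

Let x_1 = y, x_2 = y'. Then x_1' = x_2 and x_2' = -2x_1 - 2x_2.
A = [[0,1],[-2,-2]]; det(A-λI) = λ^2 + 2λ + 2.
Eigenvalues λ = -1 ± i.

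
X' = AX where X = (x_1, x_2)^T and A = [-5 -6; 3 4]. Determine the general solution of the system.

Coefficient matrix A = [[-5, -6], [3, 4]].
Characteristic polynomial det(A - λI) = λ^2 + λ - 2 = 0.
Eigenvalues λ = 1, -2.
For λ=1: (A-λI) row 1 is [-6, -6], so an eigenvector is (1, -1).
For λ=-2: (A-λI) row 1 is [-3, -6], so an eigenvector is (-2, 1).
General solution: K_1e^(t)(1,-1) + K_2e^(-2t)(-2,1).

x_1(t) = K_1e^(t) - 2K_2e^(-2t), x_2(t) = -K_1e^(t) + K_2e^(-2t)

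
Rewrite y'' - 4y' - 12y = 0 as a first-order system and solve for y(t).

Let x_1 = y, x_2 = y'. Then x_1' = x_2 and x_2' = 12x_1 + 4x_2.
A = [[0,1],[12,4]]; det(A-λI) = λ^2 - 4λ - 12.
Eigenvalues λ = 6, -2 with eigenvectors (1,6), (1,-2).

y(t) = C_1e^(6t) + C_2e^(-2t)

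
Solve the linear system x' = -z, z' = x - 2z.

Coefficient matrix A = [[0, -1], [1, -2]].
Characteristic polynomial det(A - λI) = λ^2 + 2λ + 1 = 0.
Single eigenvalue λ = -1 with algebraic multiplicity 2.
Eigenvector v = (-1,-1); generalized eigenvector w with (A-λI)w=v is (2,3).
General solution: e^(-t)[c_1·v + c_2·(t·v + w)].

x(t) = -c_1e^(-t) - c_2te^(-t) + 2c_2e^(-t), z(t) = -c_1e^(-t) - c_2te^(-t) + 3c_2e^(-t)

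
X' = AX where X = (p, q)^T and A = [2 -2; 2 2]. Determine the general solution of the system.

p(t) = -C_1e^(2t)sin(2t) + C_2e^(2t)cos(2t), q(t) = C_1e^(2t)cos(2t) + C_2e^(2t)sin(2t)

Coefficient matrix A = [[2, -2], [2, 2]].
Characteristic polynomial det(A - λI) = λ^2 - 4λ + 8 = 0.
Eigenvalues λ = 2 ± 2i (complex conjugate pair).
For λ=2+2i: an eigenvector is (0,1) - i(-1,0) = (0 + i, 1).
A real fundamental pair from Re and Im of e^((2+2i)t)v: X_1 = e^(2t)(cos(2t)·(0,1) + sin(2t)·(-1,0)), X_2 = e^(2t)(sin(2t)·(0,1) - cos(2t)·(-1,0)).
General solution: C_1X_1 + C_2X_2.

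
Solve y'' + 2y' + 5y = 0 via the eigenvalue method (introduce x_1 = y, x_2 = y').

y(t) = c_1e^(-t)cos(2t) + c_2e^(-t)sin(2t)

Let x_1 = y, x_2 = y'. Then x_1' = x_2 and x_2' = -5x_1 - 2x_2.
A = [[0,1],[-5,-2]]; det(A-λI) = λ^2 + 2λ + 5.
Eigenvalues λ = -1 ± 2i.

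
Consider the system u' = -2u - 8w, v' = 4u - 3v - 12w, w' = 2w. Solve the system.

Coefficient matrix A = [[-2, 0, -8], [4, -3, -12], [0, 0, 2]].
det(A - λI) = 0 gives eigenvalues λ = -2, -3, 2.
For λ=-2: eigenvector (1,4,0).
For λ=-3: eigenvector (0,1,0).
For λ=2: eigenvector (-2,-4,1).
General solution: C_1e^(-2t)(1,4,0) + C_2e^(-3t)(0,1,0) + C_3e^(2t)(-2,-4,1).

u(t) = C_1e^(-2t) - 2C_3e^(2t), v(t) = 4C_1e^(-2t) + C_2e^(-3t) - 4C_3e^(2t), w(t) = C_3e^(2t)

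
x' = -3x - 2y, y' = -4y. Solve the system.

Coefficient matrix A = [[-3, -2], [0, -4]].
Characteristic polynomial det(A - λI) = λ^2 + 7λ + 12 = 0.
Eigenvalues λ = -4, -3.
For λ=-4: (A-λI) row 1 is [1, -2], so an eigenvector is (2, 1).
For λ=-3: (A-λI) row 1 is [0, -2], so an eigenvector is (-1, 0).
General solution: C_1e^(-4t)(2,1) + C_2e^(-3t)(-1,0).

x(t) = 2C_1e^(-4t) - C_2e^(-3t), y(t) = C_1e^(-4t)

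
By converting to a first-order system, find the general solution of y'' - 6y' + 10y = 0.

y(t) = K_1e^(3t)cos(t) + K_2e^(3t)sin(t)

Let x_1 = y, x_2 = y'. Then x_1' = x_2 and x_2' = -10x_1 + 6x_2.
A = [[0,1],[-10,6]]; det(A-λI) = λ^2 - 6λ + 10.
Eigenvalues λ = 3 ± i.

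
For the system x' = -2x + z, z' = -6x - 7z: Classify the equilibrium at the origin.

stable node

A = [[-2,1],[-6,-7]]; det(A-λI) = λ^2 + 9λ + 20.
λ = -4, -5: both negative.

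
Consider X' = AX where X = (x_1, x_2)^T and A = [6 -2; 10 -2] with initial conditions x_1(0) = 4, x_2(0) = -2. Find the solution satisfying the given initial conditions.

x_1(t) = 10e^(2t)sin(2t) + 4e^(2t)cos(2t), x_2(t) = 24e^(2t)sin(2t) - 2e^(2t)cos(2t)

Coefficient matrix A = [[6, -2], [10, -2]].
Characteristic polynomial det(A - λI) = λ^2 - 4λ + 8 = 0.
Eigenvalues λ = 2 ± 2i (complex conjugate pair).
For λ=2+2i: an eigenvector is (1,2) - i(0,1) = (1, 2 - i).
A real fundamental pair from Re and Im of e^((2+2i)t)v: X_1 = e^(2t)(cos(2t)·(1,2) + sin(2t)·(0,1)), X_2 = e^(2t)(sin(2t)·(1,2) - cos(2t)·(0,1)).
General solution: K_1X_1 + K_2X_2.
Applying x_1(0)=4, x_2(0)=-2 gives K_1=4, K_2=10.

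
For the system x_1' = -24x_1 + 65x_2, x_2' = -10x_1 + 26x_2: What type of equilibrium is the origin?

A = [[-24,65],[-10,26]]; det(A-λI) = λ^2 - 2λ + 26.
λ = 1 ± 5i: positive real part.

unstable spiral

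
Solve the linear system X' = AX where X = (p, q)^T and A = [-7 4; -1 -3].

p(t) = -2C_1e^(-5t) - 2C_2te^(-5t) + 3C_2e^(-5t), q(t) = -C_1e^(-5t) - C_2te^(-5t) + C_2e^(-5t)

Coefficient matrix A = [[-7, 4], [-1, -3]].
Characteristic polynomial det(A - λI) = λ^2 + 10λ + 25 = 0.
Single eigenvalue λ = -5 with algebraic multiplicity 2.
Eigenvector v = (-2,-1); generalized eigenvector w with (A-λI)w=v is (3,1).
General solution: e^(-5t)[C_1·v + C_2·(t·v + w)].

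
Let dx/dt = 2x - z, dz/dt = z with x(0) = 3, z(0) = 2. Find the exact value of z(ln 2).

4

A = [[2,-1],[0,1]]; eigenvalues λ = 2, 1.
Eigenvectors: (1,0) for λ=2, (-1,-1) for λ=1.
From the initial condition, c_1 = 1, c_2 = -2.
z(ln 2) = (1)(2^2)(0) + (-2)(2^1)(-1) = 4.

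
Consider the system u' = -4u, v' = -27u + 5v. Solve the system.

u(t) = c_1e^(-4t), v(t) = 3c_1e^(-4t) - c_2e^(5t)

Coefficient matrix A = [[-4, 0], [-27, 5]].
Characteristic polynomial det(A - λI) = λ^2 - λ - 20 = 0.
Eigenvalues λ = -4, 5.
For λ=-4: (A-λI) row 2 is [-27, 9], so an eigenvector is (1, 3).
For λ=5: (A-λI) row 1 is [-9, 0], so an eigenvector is (0, -1).
General solution: c_1e^(-4t)(1,3) + c_2e^(5t)(0,-1).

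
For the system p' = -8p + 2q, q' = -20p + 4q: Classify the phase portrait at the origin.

stable spiral

A = [[-8,2],[-20,4]]; det(A-λI) = λ^2 + 4λ + 8.
λ = -2 ± 2i: negative real part.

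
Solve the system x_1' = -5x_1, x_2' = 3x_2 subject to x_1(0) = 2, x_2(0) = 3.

Coefficient matrix A = [[-5, 0], [0, 3]].
Characteristic polynomial det(A - λI) = λ^2 + 2λ - 15 = 0.
Eigenvalues λ = 3, -5.
For λ=3: (A-λI) row 1 is [-8, 0], so an eigenvector is (0, -1).
For λ=-5: (A-λI) row 2 is [0, 8], so an eigenvector is (1, 0).
General solution: c_1e^(3t)(0,-1) + c_2e^(-5t)(1,0).
Applying x_1(0)=2, x_2(0)=3 gives c_1=-3, c_2=2.

x_1(t) = 2e^(-5t), x_2(t) = 3e^(3t)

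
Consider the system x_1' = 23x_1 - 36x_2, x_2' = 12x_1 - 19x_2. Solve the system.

x_1(t) = -2C_1e^(5t) - 3C_2e^(-t), x_2(t) = -C_1e^(5t) - 2C_2e^(-t)

Coefficient matrix A = [[23, -36], [12, -19]].
Characteristic polynomial det(A - λI) = λ^2 - 4λ - 5 = 0.
Eigenvalues λ = 5, -1.
For λ=5: (A-λI) row 1 is [18, -36], so an eigenvector is (-2, -1).
For λ=-1: (A-λI) row 1 is [24, -36], so an eigenvector is (-3, -2).
General solution: C_1e^(5t)(-2,-1) + C_2e^(-t)(-3,-2).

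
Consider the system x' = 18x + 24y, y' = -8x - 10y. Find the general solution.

Coefficient matrix A = [[18, 24], [-8, -10]].
Characteristic polynomial det(A - λI) = λ^2 - 8λ + 12 = 0.
Eigenvalues λ = 6, 2.
For λ=6: (A-λI) row 1 is [12, 24], so an eigenvector is (2, -1).
For λ=2: (A-λI) row 1 is [16, 24], so an eigenvector is (-3, 2).
General solution: c_1e^(6t)(2,-1) + c_2e^(2t)(-3,2).

x(t) = 2c_1e^(6t) - 3c_2e^(2t), y(t) = -c_1e^(6t) + 2c_2e^(2t)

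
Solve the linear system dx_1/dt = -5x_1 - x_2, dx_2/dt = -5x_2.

x_1(t) = K_1e^(-5t) + K_2te^(-5t) - 3K_2e^(-5t), x_2(t) = -K_2e^(-5t)

Coefficient matrix A = [[-5, -1], [0, -5]].
Characteristic polynomial det(A - λI) = λ^2 + 10λ + 25 = 0.
Single eigenvalue λ = -5 with algebraic multiplicity 2.
Eigenvector v = (1,0); generalized eigenvector w with (A-λI)w=v is (-3,-1).
General solution: e^(-5t)[K_1·v + K_2·(t·v + w)].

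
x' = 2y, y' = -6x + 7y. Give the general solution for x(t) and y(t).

Coefficient matrix A = [[0, 2], [-6, 7]].
Characteristic polynomial det(A - λI) = λ^2 - 7λ + 12 = 0.
Eigenvalues λ = 3, 4.
For λ=3: (A-λI) row 1 is [-3, 2], so an eigenvector is (-2, -3).
For λ=4: (A-λI) row 1 is [-4, 2], so an eigenvector is (-1, -2).
General solution: c_1e^(3t)(-2,-3) + c_2e^(4t)(-1,-2).

x(t) = -2c_1e^(3t) - c_2e^(4t), y(t) = -3c_1e^(3t) - 2c_2e^(4t)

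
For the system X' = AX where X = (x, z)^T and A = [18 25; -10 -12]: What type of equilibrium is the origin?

A = [[18,25],[-10,-12]]; det(A-λI) = λ^2 - 6λ + 34.
λ = 3 ± 5i: positive real part.

unstable spiral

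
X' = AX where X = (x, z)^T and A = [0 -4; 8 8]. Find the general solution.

x(t) = -C_1e^(4t)sin(4t) + C_2e^(4t)cos(4t), z(t) = C_1e^(4t)sin(4t) + C_1e^(4t)cos(4t) + C_2e^(4t)sin(4t) - C_2e^(4t)cos(4t)

Coefficient matrix A = [[0, -4], [8, 8]].
Characteristic polynomial det(A - λI) = λ^2 - 8λ + 32 = 0.
Eigenvalues λ = 4 ± 4i (complex conjugate pair).
For λ=4+4i: an eigenvector is (0,1) - i(-1,1) = (0 + i, 1 - i).
A real fundamental pair from Re and Im of e^((4+4i)t)v: X_1 = e^(4t)(cos(4t)·(0,1) + sin(4t)·(-1,1)), X_2 = e^(4t)(sin(4t)·(0,1) - cos(4t)·(-1,1)).
General solution: C_1X_1 + C_2X_2.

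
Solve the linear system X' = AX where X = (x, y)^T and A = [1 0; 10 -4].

x(t) = K_2e^(t), y(t) = -K_1e^(-4t) + 2K_2e^(t)

Coefficient matrix A = [[1, 0], [10, -4]].
Characteristic polynomial det(A - λI) = λ^2 + 3λ - 4 = 0.
Eigenvalues λ = -4, 1.
For λ=-4: (A-λI) row 1 is [5, 0], so an eigenvector is (0, -1).
For λ=1: (A-λI) row 2 is [10, -5], so an eigenvector is (1, 2).
General solution: K_1e^(-4t)(0,-1) + K_2e^(t)(1,2).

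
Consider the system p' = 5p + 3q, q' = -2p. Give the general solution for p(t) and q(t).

p(t) = -3c_1e^(3t) - c_2e^(2t), q(t) = 2c_1e^(3t) + c_2e^(2t)

Coefficient matrix A = [[5, 3], [-2, 0]].
Characteristic polynomial det(A - λI) = λ^2 - 5λ + 6 = 0.
Eigenvalues λ = 3, 2.
For λ=3: (A-λI) row 1 is [2, 3], so an eigenvector is (-3, 2).
For λ=2: (A-λI) row 1 is [3, 3], so an eigenvector is (-1, 1).
General solution: c_1e^(3t)(-3,2) + c_2e^(2t)(-1,1).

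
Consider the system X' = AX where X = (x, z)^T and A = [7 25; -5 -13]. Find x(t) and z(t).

x(t) = -2C_1e^(-3t)sin(5t) - C_1e^(-3t)cos(5t) - C_2e^(-3t)sin(5t) + 2C_2e^(-3t)cos(5t), z(t) = C_1e^(-3t)sin(5t) - C_2e^(-3t)cos(5t)

Coefficient matrix A = [[7, 25], [-5, -13]].
Characteristic polynomial det(A - λI) = λ^2 + 6λ + 34 = 0.
Eigenvalues λ = -3 ± 5i (complex conjugate pair).
For λ=-3+5i: an eigenvector is (-1,0) - i(-2,1) = (-1 + 2i, 0 - i).
A real fundamental pair from Re and Im of e^((-3+5i)t)v: X_1 = e^(-3t)(cos(5t)·(-1,0) + sin(5t)·(-2,1)), X_2 = e^(-3t)(sin(5t)·(-1,0) - cos(5t)·(-2,1)).
General solution: C_1X_1 + C_2X_2.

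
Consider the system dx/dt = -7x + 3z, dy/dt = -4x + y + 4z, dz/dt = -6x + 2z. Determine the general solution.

Coefficient matrix A = [[-7, 0, 3], [-4, 1, 4], [-6, 0, 2]].
det(A - λI) = 0 gives eigenvalues λ = -1, 1, -4.
For λ=-1: eigenvector (1,-2,2).
For λ=1: eigenvector (0,1,0).
For λ=-4: eigenvector (1,0,1).
General solution: c_1e^(-t)(1,-2,2) + c_2e^(t)(0,1,0) + c_3e^(-4t)(1,0,1).

x(t) = c_1e^(-t) + c_3e^(-4t), y(t) = -2c_1e^(-t) + c_2e^(t), z(t) = 2c_1e^(-t) + c_3e^(-4t)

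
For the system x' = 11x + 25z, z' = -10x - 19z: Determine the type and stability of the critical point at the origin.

stable spiral

A = [[11,25],[-10,-19]]; det(A-λI) = λ^2 + 8λ + 41.
λ = -4 ± 5i: negative real part.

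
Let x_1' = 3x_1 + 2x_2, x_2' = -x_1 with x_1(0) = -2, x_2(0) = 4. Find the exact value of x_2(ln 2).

A = [[3,2],[-1,0]]; eigenvalues λ = 1, 2.
Eigenvectors: (1,-1) for λ=1, (-2,1) for λ=2.
From the initial condition, c_1 = -6, c_2 = -2.
x_2(ln 2) = (-6)(2^1)(-1) + (-2)(2^2)(1) = 4.

4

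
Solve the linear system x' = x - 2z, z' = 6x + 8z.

x(t) = -K_1e^(5t) + 2K_2e^(4t), z(t) = 2K_1e^(5t) - 3K_2e^(4t)

Coefficient matrix A = [[1, -2], [6, 8]].
Characteristic polynomial det(A - λI) = λ^2 - 9λ + 20 = 0.
Eigenvalues λ = 5, 4.
For λ=5: (A-λI) row 1 is [-4, -2], so an eigenvector is (-1, 2).
For λ=4: (A-λI) row 1 is [-3, -2], so an eigenvector is (2, -3).
General solution: K_1e^(5t)(-1,2) + K_2e^(4t)(2,-3).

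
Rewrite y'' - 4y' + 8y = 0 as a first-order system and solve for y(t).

y(t) = K_1e^(2t)cos(2t) + K_2e^(2t)sin(2t)

Let x_1 = y, x_2 = y'. Then x_1' = x_2 and x_2' = -8x_1 + 4x_2.
A = [[0,1],[-8,4]]; det(A-λI) = λ^2 - 4λ + 8.
Eigenvalues λ = 2 ± 2i.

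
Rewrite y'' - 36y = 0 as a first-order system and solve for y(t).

y(t) = C_1e^(-6t) + C_2e^(6t)

Let x_1 = y, x_2 = y'. Then x_1' = x_2 and x_2' = 36x_1.
A = [[0,1],[36,0]]; det(A-λI) = λ^2 - 36.
Eigenvalues λ = -6, 6 with eigenvectors (1,-6), (1,6).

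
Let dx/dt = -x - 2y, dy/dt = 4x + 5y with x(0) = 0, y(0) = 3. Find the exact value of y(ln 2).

42

A = [[-1,-2],[4,5]]; eigenvalues λ = 1, 3.
Eigenvectors: (1,-1) for λ=1, (1,-2) for λ=3.
From the initial condition, c_1 = 3, c_2 = -3.
y(ln 2) = (3)(2^1)(-1) + (-3)(2^3)(-2) = 42.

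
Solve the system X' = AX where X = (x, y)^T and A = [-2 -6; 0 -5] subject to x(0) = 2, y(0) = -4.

Coefficient matrix A = [[-2, -6], [0, -5]].
Characteristic polynomial det(A - λI) = λ^2 + 7λ + 10 = 0.
Eigenvalues λ = -5, -2.
For λ=-5: (A-λI) row 1 is [3, -6], so an eigenvector is (2, 1).
For λ=-2: (A-λI) row 1 is [0, -6], so an eigenvector is (-1, 0).
General solution: K_1e^(-5t)(2,1) + K_2e^(-2t)(-1,0).
Applying x(0)=2, y(0)=-4 gives K_1=-4, K_2=-10.

x(t) = 10e^(-2t) - 8e^(-5t), y(t) = -4e^(-5t)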